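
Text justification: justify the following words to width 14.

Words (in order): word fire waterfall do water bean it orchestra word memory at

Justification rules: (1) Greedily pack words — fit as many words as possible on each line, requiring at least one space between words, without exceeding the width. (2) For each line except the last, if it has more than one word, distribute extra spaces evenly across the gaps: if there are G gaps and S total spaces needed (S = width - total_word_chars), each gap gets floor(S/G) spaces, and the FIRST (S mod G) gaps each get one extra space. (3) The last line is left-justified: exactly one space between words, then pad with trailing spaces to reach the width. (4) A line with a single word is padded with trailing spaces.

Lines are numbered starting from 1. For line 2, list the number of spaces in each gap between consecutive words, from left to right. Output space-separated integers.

Line 1: ['word', 'fire'] (min_width=9, slack=5)
Line 2: ['waterfall', 'do'] (min_width=12, slack=2)
Line 3: ['water', 'bean', 'it'] (min_width=13, slack=1)
Line 4: ['orchestra', 'word'] (min_width=14, slack=0)
Line 5: ['memory', 'at'] (min_width=9, slack=5)

Answer: 3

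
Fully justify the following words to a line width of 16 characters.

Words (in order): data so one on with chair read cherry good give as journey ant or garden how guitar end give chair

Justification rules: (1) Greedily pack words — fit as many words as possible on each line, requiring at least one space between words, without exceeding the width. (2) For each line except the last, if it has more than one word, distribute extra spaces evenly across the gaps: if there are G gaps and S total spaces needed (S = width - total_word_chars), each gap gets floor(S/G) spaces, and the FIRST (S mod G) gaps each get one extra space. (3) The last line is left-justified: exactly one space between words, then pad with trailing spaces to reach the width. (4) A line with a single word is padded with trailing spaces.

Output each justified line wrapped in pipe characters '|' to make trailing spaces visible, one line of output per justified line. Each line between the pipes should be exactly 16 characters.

Answer: |data  so  one on|
|with  chair read|
|cherry good give|
|as  journey  ant|
|or   garden  how|
|guitar  end give|
|chair           |

Derivation:
Line 1: ['data', 'so', 'one', 'on'] (min_width=14, slack=2)
Line 2: ['with', 'chair', 'read'] (min_width=15, slack=1)
Line 3: ['cherry', 'good', 'give'] (min_width=16, slack=0)
Line 4: ['as', 'journey', 'ant'] (min_width=14, slack=2)
Line 5: ['or', 'garden', 'how'] (min_width=13, slack=3)
Line 6: ['guitar', 'end', 'give'] (min_width=15, slack=1)
Line 7: ['chair'] (min_width=5, slack=11)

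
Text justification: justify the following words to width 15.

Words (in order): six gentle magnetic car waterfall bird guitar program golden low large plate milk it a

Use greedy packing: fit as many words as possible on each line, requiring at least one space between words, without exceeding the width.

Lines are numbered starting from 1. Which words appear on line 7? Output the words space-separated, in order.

Line 1: ['six', 'gentle'] (min_width=10, slack=5)
Line 2: ['magnetic', 'car'] (min_width=12, slack=3)
Line 3: ['waterfall', 'bird'] (min_width=14, slack=1)
Line 4: ['guitar', 'program'] (min_width=14, slack=1)
Line 5: ['golden', 'low'] (min_width=10, slack=5)
Line 6: ['large', 'plate'] (min_width=11, slack=4)
Line 7: ['milk', 'it', 'a'] (min_width=9, slack=6)

Answer: milk it a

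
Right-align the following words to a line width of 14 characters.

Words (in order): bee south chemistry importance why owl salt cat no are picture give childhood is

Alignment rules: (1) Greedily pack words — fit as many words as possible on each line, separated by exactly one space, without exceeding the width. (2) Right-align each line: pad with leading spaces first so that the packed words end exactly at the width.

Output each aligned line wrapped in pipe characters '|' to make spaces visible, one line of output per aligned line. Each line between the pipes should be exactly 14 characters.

Answer: |     bee south|
|     chemistry|
|importance why|
|  owl salt cat|
|no are picture|
|give childhood|
|            is|

Derivation:
Line 1: ['bee', 'south'] (min_width=9, slack=5)
Line 2: ['chemistry'] (min_width=9, slack=5)
Line 3: ['importance', 'why'] (min_width=14, slack=0)
Line 4: ['owl', 'salt', 'cat'] (min_width=12, slack=2)
Line 5: ['no', 'are', 'picture'] (min_width=14, slack=0)
Line 6: ['give', 'childhood'] (min_width=14, slack=0)
Line 7: ['is'] (min_width=2, slack=12)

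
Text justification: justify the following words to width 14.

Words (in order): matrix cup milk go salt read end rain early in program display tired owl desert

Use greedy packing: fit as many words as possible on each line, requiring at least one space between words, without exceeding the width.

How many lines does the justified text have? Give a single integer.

Line 1: ['matrix', 'cup'] (min_width=10, slack=4)
Line 2: ['milk', 'go', 'salt'] (min_width=12, slack=2)
Line 3: ['read', 'end', 'rain'] (min_width=13, slack=1)
Line 4: ['early', 'in'] (min_width=8, slack=6)
Line 5: ['program'] (min_width=7, slack=7)
Line 6: ['display', 'tired'] (min_width=13, slack=1)
Line 7: ['owl', 'desert'] (min_width=10, slack=4)
Total lines: 7

Answer: 7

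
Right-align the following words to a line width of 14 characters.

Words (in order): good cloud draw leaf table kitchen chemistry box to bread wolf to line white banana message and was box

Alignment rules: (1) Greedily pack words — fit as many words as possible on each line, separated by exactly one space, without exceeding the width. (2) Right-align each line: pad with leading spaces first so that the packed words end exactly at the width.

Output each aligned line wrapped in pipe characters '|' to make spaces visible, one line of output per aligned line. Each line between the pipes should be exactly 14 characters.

Line 1: ['good', 'cloud'] (min_width=10, slack=4)
Line 2: ['draw', 'leaf'] (min_width=9, slack=5)
Line 3: ['table', 'kitchen'] (min_width=13, slack=1)
Line 4: ['chemistry', 'box'] (min_width=13, slack=1)
Line 5: ['to', 'bread', 'wolf'] (min_width=13, slack=1)
Line 6: ['to', 'line', 'white'] (min_width=13, slack=1)
Line 7: ['banana', 'message'] (min_width=14, slack=0)
Line 8: ['and', 'was', 'box'] (min_width=11, slack=3)

Answer: |    good cloud|
|     draw leaf|
| table kitchen|
| chemistry box|
| to bread wolf|
| to line white|
|banana message|
|   and was box|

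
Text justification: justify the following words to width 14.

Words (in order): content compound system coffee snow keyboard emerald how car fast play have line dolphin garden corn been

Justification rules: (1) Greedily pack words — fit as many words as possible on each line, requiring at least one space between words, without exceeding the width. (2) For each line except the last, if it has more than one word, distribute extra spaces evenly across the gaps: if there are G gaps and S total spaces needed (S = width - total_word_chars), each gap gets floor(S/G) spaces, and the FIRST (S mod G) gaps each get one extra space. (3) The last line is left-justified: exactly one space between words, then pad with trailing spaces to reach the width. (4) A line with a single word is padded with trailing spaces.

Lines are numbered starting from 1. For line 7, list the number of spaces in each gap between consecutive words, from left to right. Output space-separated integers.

Answer: 6

Derivation:
Line 1: ['content'] (min_width=7, slack=7)
Line 2: ['compound'] (min_width=8, slack=6)
Line 3: ['system', 'coffee'] (min_width=13, slack=1)
Line 4: ['snow', 'keyboard'] (min_width=13, slack=1)
Line 5: ['emerald', 'how'] (min_width=11, slack=3)
Line 6: ['car', 'fast', 'play'] (min_width=13, slack=1)
Line 7: ['have', 'line'] (min_width=9, slack=5)
Line 8: ['dolphin', 'garden'] (min_width=14, slack=0)
Line 9: ['corn', 'been'] (min_width=9, slack=5)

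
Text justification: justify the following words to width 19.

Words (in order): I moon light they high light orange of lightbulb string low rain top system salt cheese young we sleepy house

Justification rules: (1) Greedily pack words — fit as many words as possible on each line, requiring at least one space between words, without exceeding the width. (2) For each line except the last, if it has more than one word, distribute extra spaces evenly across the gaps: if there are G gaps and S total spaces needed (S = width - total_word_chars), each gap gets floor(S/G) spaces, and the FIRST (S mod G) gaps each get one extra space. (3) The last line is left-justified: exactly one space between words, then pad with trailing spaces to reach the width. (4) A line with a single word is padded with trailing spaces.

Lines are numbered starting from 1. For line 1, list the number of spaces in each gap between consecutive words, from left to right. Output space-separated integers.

Answer: 2 2 1

Derivation:
Line 1: ['I', 'moon', 'light', 'they'] (min_width=17, slack=2)
Line 2: ['high', 'light', 'orange'] (min_width=17, slack=2)
Line 3: ['of', 'lightbulb', 'string'] (min_width=19, slack=0)
Line 4: ['low', 'rain', 'top', 'system'] (min_width=19, slack=0)
Line 5: ['salt', 'cheese', 'young'] (min_width=17, slack=2)
Line 6: ['we', 'sleepy', 'house'] (min_width=15, slack=4)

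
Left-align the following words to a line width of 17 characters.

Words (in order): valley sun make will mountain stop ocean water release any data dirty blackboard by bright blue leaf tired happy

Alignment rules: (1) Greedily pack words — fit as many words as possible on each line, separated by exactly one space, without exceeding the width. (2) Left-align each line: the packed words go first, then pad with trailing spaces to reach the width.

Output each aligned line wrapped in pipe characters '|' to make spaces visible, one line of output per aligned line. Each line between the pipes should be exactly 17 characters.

Line 1: ['valley', 'sun', 'make'] (min_width=15, slack=2)
Line 2: ['will', 'mountain'] (min_width=13, slack=4)
Line 3: ['stop', 'ocean', 'water'] (min_width=16, slack=1)
Line 4: ['release', 'any', 'data'] (min_width=16, slack=1)
Line 5: ['dirty', 'blackboard'] (min_width=16, slack=1)
Line 6: ['by', 'bright', 'blue'] (min_width=14, slack=3)
Line 7: ['leaf', 'tired', 'happy'] (min_width=16, slack=1)

Answer: |valley sun make  |
|will mountain    |
|stop ocean water |
|release any data |
|dirty blackboard |
|by bright blue   |
|leaf tired happy |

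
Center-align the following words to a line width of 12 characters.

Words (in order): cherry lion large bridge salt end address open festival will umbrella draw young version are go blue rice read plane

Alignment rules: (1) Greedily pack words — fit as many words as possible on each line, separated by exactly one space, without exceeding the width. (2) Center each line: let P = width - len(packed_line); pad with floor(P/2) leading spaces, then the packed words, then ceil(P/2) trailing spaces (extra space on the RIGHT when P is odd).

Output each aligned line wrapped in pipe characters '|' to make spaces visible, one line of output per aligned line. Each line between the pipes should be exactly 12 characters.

Line 1: ['cherry', 'lion'] (min_width=11, slack=1)
Line 2: ['large', 'bridge'] (min_width=12, slack=0)
Line 3: ['salt', 'end'] (min_width=8, slack=4)
Line 4: ['address', 'open'] (min_width=12, slack=0)
Line 5: ['festival'] (min_width=8, slack=4)
Line 6: ['will'] (min_width=4, slack=8)
Line 7: ['umbrella'] (min_width=8, slack=4)
Line 8: ['draw', 'young'] (min_width=10, slack=2)
Line 9: ['version', 'are'] (min_width=11, slack=1)
Line 10: ['go', 'blue', 'rice'] (min_width=12, slack=0)
Line 11: ['read', 'plane'] (min_width=10, slack=2)

Answer: |cherry lion |
|large bridge|
|  salt end  |
|address open|
|  festival  |
|    will    |
|  umbrella  |
| draw young |
|version are |
|go blue rice|
| read plane |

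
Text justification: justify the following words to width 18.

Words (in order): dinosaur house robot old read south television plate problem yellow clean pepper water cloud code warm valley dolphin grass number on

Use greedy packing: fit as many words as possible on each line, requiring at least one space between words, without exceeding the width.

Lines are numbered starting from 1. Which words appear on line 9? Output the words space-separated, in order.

Line 1: ['dinosaur', 'house'] (min_width=14, slack=4)
Line 2: ['robot', 'old', 'read'] (min_width=14, slack=4)
Line 3: ['south', 'television'] (min_width=16, slack=2)
Line 4: ['plate', 'problem'] (min_width=13, slack=5)
Line 5: ['yellow', 'clean'] (min_width=12, slack=6)
Line 6: ['pepper', 'water', 'cloud'] (min_width=18, slack=0)
Line 7: ['code', 'warm', 'valley'] (min_width=16, slack=2)
Line 8: ['dolphin', 'grass'] (min_width=13, slack=5)
Line 9: ['number', 'on'] (min_width=9, slack=9)

Answer: number on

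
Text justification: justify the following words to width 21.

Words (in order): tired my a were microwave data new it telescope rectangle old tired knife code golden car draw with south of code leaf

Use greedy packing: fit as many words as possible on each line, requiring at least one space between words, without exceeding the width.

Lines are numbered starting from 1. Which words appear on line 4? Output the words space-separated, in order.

Line 1: ['tired', 'my', 'a', 'were'] (min_width=15, slack=6)
Line 2: ['microwave', 'data', 'new', 'it'] (min_width=21, slack=0)
Line 3: ['telescope', 'rectangle'] (min_width=19, slack=2)
Line 4: ['old', 'tired', 'knife', 'code'] (min_width=20, slack=1)
Line 5: ['golden', 'car', 'draw', 'with'] (min_width=20, slack=1)
Line 6: ['south', 'of', 'code', 'leaf'] (min_width=18, slack=3)

Answer: old tired knife code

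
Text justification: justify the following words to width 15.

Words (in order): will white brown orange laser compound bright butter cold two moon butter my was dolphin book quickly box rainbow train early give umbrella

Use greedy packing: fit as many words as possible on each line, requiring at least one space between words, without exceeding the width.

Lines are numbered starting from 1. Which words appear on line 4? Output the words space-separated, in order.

Line 1: ['will', 'white'] (min_width=10, slack=5)
Line 2: ['brown', 'orange'] (min_width=12, slack=3)
Line 3: ['laser', 'compound'] (min_width=14, slack=1)
Line 4: ['bright', 'butter'] (min_width=13, slack=2)
Line 5: ['cold', 'two', 'moon'] (min_width=13, slack=2)
Line 6: ['butter', 'my', 'was'] (min_width=13, slack=2)
Line 7: ['dolphin', 'book'] (min_width=12, slack=3)
Line 8: ['quickly', 'box'] (min_width=11, slack=4)
Line 9: ['rainbow', 'train'] (min_width=13, slack=2)
Line 10: ['early', 'give'] (min_width=10, slack=5)
Line 11: ['umbrella'] (min_width=8, slack=7)

Answer: bright butter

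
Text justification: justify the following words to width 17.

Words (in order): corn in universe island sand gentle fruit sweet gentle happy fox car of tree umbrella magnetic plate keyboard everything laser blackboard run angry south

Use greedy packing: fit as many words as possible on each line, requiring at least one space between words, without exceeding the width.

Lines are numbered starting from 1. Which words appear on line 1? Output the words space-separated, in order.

Line 1: ['corn', 'in', 'universe'] (min_width=16, slack=1)
Line 2: ['island', 'sand'] (min_width=11, slack=6)
Line 3: ['gentle', 'fruit'] (min_width=12, slack=5)
Line 4: ['sweet', 'gentle'] (min_width=12, slack=5)
Line 5: ['happy', 'fox', 'car', 'of'] (min_width=16, slack=1)
Line 6: ['tree', 'umbrella'] (min_width=13, slack=4)
Line 7: ['magnetic', 'plate'] (min_width=14, slack=3)
Line 8: ['keyboard'] (min_width=8, slack=9)
Line 9: ['everything', 'laser'] (min_width=16, slack=1)
Line 10: ['blackboard', 'run'] (min_width=14, slack=3)
Line 11: ['angry', 'south'] (min_width=11, slack=6)

Answer: corn in universe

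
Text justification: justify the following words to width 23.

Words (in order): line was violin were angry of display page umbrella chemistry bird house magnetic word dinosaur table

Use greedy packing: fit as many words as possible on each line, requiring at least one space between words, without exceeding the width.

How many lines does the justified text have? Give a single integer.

Line 1: ['line', 'was', 'violin', 'were'] (min_width=20, slack=3)
Line 2: ['angry', 'of', 'display', 'page'] (min_width=21, slack=2)
Line 3: ['umbrella', 'chemistry', 'bird'] (min_width=23, slack=0)
Line 4: ['house', 'magnetic', 'word'] (min_width=19, slack=4)
Line 5: ['dinosaur', 'table'] (min_width=14, slack=9)
Total lines: 5

Answer: 5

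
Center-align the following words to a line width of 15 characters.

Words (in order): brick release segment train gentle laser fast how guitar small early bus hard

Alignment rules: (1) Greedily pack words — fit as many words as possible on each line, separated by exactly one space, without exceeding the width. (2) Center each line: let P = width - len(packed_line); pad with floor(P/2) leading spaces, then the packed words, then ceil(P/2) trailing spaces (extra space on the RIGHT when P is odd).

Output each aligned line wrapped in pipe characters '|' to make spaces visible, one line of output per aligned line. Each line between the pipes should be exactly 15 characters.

Answer: | brick release |
| segment train |
| gentle laser  |
|fast how guitar|
|small early bus|
|     hard      |

Derivation:
Line 1: ['brick', 'release'] (min_width=13, slack=2)
Line 2: ['segment', 'train'] (min_width=13, slack=2)
Line 3: ['gentle', 'laser'] (min_width=12, slack=3)
Line 4: ['fast', 'how', 'guitar'] (min_width=15, slack=0)
Line 5: ['small', 'early', 'bus'] (min_width=15, slack=0)
Line 6: ['hard'] (min_width=4, slack=11)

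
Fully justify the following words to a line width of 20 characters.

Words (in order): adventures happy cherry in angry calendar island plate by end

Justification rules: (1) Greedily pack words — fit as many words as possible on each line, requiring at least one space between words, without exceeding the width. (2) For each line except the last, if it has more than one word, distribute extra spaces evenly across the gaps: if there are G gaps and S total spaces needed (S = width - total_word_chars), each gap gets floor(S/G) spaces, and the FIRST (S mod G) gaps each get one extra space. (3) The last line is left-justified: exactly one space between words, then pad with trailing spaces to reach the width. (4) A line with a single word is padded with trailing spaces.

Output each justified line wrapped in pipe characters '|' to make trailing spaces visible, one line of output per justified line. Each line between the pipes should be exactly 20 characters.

Line 1: ['adventures', 'happy'] (min_width=16, slack=4)
Line 2: ['cherry', 'in', 'angry'] (min_width=15, slack=5)
Line 3: ['calendar', 'island'] (min_width=15, slack=5)
Line 4: ['plate', 'by', 'end'] (min_width=12, slack=8)

Answer: |adventures     happy|
|cherry    in   angry|
|calendar      island|
|plate by end        |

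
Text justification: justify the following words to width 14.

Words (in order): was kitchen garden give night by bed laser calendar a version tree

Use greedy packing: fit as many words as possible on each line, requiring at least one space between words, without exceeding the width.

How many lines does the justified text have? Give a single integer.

Line 1: ['was', 'kitchen'] (min_width=11, slack=3)
Line 2: ['garden', 'give'] (min_width=11, slack=3)
Line 3: ['night', 'by', 'bed'] (min_width=12, slack=2)
Line 4: ['laser', 'calendar'] (min_width=14, slack=0)
Line 5: ['a', 'version', 'tree'] (min_width=14, slack=0)
Total lines: 5

Answer: 5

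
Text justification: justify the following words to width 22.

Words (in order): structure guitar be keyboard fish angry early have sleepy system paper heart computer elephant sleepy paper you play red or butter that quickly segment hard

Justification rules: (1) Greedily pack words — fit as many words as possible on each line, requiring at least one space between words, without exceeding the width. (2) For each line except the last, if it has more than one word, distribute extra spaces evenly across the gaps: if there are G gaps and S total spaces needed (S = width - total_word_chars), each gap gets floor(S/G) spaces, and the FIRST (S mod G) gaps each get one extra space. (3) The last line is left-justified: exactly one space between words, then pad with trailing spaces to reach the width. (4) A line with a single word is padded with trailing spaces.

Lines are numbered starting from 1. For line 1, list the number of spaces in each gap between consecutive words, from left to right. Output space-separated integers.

Line 1: ['structure', 'guitar', 'be'] (min_width=19, slack=3)
Line 2: ['keyboard', 'fish', 'angry'] (min_width=19, slack=3)
Line 3: ['early', 'have', 'sleepy'] (min_width=17, slack=5)
Line 4: ['system', 'paper', 'heart'] (min_width=18, slack=4)
Line 5: ['computer', 'elephant'] (min_width=17, slack=5)
Line 6: ['sleepy', 'paper', 'you', 'play'] (min_width=21, slack=1)
Line 7: ['red', 'or', 'butter', 'that'] (min_width=18, slack=4)
Line 8: ['quickly', 'segment', 'hard'] (min_width=20, slack=2)

Answer: 3 2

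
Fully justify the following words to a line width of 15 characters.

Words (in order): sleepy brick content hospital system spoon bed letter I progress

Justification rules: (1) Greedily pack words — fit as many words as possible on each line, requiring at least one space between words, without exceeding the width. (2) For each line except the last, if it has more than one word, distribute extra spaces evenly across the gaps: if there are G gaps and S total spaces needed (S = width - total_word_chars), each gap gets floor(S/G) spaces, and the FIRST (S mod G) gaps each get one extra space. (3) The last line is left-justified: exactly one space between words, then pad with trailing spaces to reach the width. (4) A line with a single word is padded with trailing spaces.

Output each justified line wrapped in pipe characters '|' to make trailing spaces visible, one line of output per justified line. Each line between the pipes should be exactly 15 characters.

Answer: |sleepy    brick|
|content        |
|hospital system|
|spoon       bed|
|letter        I|
|progress       |

Derivation:
Line 1: ['sleepy', 'brick'] (min_width=12, slack=3)
Line 2: ['content'] (min_width=7, slack=8)
Line 3: ['hospital', 'system'] (min_width=15, slack=0)
Line 4: ['spoon', 'bed'] (min_width=9, slack=6)
Line 5: ['letter', 'I'] (min_width=8, slack=7)
Line 6: ['progress'] (min_width=8, slack=7)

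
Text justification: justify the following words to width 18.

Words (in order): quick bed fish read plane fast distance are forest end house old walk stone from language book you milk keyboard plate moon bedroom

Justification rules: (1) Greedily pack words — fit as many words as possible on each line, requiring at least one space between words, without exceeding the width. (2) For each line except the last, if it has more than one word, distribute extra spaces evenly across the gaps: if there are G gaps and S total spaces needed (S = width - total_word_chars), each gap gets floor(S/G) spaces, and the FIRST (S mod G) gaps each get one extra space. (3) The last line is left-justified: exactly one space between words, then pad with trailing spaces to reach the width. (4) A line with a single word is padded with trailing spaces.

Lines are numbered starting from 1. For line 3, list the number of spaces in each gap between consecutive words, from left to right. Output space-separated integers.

Answer: 7

Derivation:
Line 1: ['quick', 'bed', 'fish'] (min_width=14, slack=4)
Line 2: ['read', 'plane', 'fast'] (min_width=15, slack=3)
Line 3: ['distance', 'are'] (min_width=12, slack=6)
Line 4: ['forest', 'end', 'house'] (min_width=16, slack=2)
Line 5: ['old', 'walk', 'stone'] (min_width=14, slack=4)
Line 6: ['from', 'language', 'book'] (min_width=18, slack=0)
Line 7: ['you', 'milk', 'keyboard'] (min_width=17, slack=1)
Line 8: ['plate', 'moon', 'bedroom'] (min_width=18, slack=0)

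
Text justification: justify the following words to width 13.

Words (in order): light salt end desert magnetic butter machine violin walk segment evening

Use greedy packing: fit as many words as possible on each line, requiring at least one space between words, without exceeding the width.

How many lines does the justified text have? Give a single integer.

Answer: 8

Derivation:
Line 1: ['light', 'salt'] (min_width=10, slack=3)
Line 2: ['end', 'desert'] (min_width=10, slack=3)
Line 3: ['magnetic'] (min_width=8, slack=5)
Line 4: ['butter'] (min_width=6, slack=7)
Line 5: ['machine'] (min_width=7, slack=6)
Line 6: ['violin', 'walk'] (min_width=11, slack=2)
Line 7: ['segment'] (min_width=7, slack=6)
Line 8: ['evening'] (min_width=7, slack=6)
Total lines: 8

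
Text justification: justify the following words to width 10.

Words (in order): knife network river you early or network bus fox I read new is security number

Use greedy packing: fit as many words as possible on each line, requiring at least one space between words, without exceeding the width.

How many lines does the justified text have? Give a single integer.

Line 1: ['knife'] (min_width=5, slack=5)
Line 2: ['network'] (min_width=7, slack=3)
Line 3: ['river', 'you'] (min_width=9, slack=1)
Line 4: ['early', 'or'] (min_width=8, slack=2)
Line 5: ['network'] (min_width=7, slack=3)
Line 6: ['bus', 'fox', 'I'] (min_width=9, slack=1)
Line 7: ['read', 'new'] (min_width=8, slack=2)
Line 8: ['is'] (min_width=2, slack=8)
Line 9: ['security'] (min_width=8, slack=2)
Line 10: ['number'] (min_width=6, slack=4)
Total lines: 10

Answer: 10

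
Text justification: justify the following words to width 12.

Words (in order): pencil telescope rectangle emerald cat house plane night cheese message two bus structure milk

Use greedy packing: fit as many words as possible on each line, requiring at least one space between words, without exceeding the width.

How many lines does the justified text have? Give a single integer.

Line 1: ['pencil'] (min_width=6, slack=6)
Line 2: ['telescope'] (min_width=9, slack=3)
Line 3: ['rectangle'] (min_width=9, slack=3)
Line 4: ['emerald', 'cat'] (min_width=11, slack=1)
Line 5: ['house', 'plane'] (min_width=11, slack=1)
Line 6: ['night', 'cheese'] (min_width=12, slack=0)
Line 7: ['message', 'two'] (min_width=11, slack=1)
Line 8: ['bus'] (min_width=3, slack=9)
Line 9: ['structure'] (min_width=9, slack=3)
Line 10: ['milk'] (min_width=4, slack=8)
Total lines: 10

Answer: 10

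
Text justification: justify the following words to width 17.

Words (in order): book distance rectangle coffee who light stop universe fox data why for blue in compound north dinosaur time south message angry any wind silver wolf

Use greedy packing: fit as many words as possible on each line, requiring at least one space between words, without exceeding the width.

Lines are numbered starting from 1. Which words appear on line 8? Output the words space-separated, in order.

Line 1: ['book', 'distance'] (min_width=13, slack=4)
Line 2: ['rectangle', 'coffee'] (min_width=16, slack=1)
Line 3: ['who', 'light', 'stop'] (min_width=14, slack=3)
Line 4: ['universe', 'fox', 'data'] (min_width=17, slack=0)
Line 5: ['why', 'for', 'blue', 'in'] (min_width=15, slack=2)
Line 6: ['compound', 'north'] (min_width=14, slack=3)
Line 7: ['dinosaur', 'time'] (min_width=13, slack=4)
Line 8: ['south', 'message'] (min_width=13, slack=4)
Line 9: ['angry', 'any', 'wind'] (min_width=14, slack=3)
Line 10: ['silver', 'wolf'] (min_width=11, slack=6)

Answer: south message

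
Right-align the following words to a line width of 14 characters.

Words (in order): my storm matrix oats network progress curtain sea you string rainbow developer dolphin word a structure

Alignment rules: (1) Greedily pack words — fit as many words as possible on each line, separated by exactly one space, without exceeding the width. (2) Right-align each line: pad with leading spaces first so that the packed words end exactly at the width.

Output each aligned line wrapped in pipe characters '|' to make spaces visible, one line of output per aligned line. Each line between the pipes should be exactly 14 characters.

Line 1: ['my', 'storm'] (min_width=8, slack=6)
Line 2: ['matrix', 'oats'] (min_width=11, slack=3)
Line 3: ['network'] (min_width=7, slack=7)
Line 4: ['progress'] (min_width=8, slack=6)
Line 5: ['curtain', 'sea'] (min_width=11, slack=3)
Line 6: ['you', 'string'] (min_width=10, slack=4)
Line 7: ['rainbow'] (min_width=7, slack=7)
Line 8: ['developer'] (min_width=9, slack=5)
Line 9: ['dolphin', 'word', 'a'] (min_width=14, slack=0)
Line 10: ['structure'] (min_width=9, slack=5)

Answer: |      my storm|
|   matrix oats|
|       network|
|      progress|
|   curtain sea|
|    you string|
|       rainbow|
|     developer|
|dolphin word a|
|     structure|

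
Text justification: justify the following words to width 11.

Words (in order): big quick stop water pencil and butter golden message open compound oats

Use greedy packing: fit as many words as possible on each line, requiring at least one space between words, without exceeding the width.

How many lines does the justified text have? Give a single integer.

Line 1: ['big', 'quick'] (min_width=9, slack=2)
Line 2: ['stop', 'water'] (min_width=10, slack=1)
Line 3: ['pencil', 'and'] (min_width=10, slack=1)
Line 4: ['butter'] (min_width=6, slack=5)
Line 5: ['golden'] (min_width=6, slack=5)
Line 6: ['message'] (min_width=7, slack=4)
Line 7: ['open'] (min_width=4, slack=7)
Line 8: ['compound'] (min_width=8, slack=3)
Line 9: ['oats'] (min_width=4, slack=7)
Total lines: 9

Answer: 9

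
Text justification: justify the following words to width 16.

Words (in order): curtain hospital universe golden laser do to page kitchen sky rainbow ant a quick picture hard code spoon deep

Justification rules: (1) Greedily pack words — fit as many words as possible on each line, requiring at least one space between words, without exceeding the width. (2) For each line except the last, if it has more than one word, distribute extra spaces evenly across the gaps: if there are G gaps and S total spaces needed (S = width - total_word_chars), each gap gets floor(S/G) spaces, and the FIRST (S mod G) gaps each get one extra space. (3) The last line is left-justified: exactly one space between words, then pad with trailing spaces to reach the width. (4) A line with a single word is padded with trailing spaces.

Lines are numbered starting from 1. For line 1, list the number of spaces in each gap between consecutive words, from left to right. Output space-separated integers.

Answer: 1

Derivation:
Line 1: ['curtain', 'hospital'] (min_width=16, slack=0)
Line 2: ['universe', 'golden'] (min_width=15, slack=1)
Line 3: ['laser', 'do', 'to', 'page'] (min_width=16, slack=0)
Line 4: ['kitchen', 'sky'] (min_width=11, slack=5)
Line 5: ['rainbow', 'ant', 'a'] (min_width=13, slack=3)
Line 6: ['quick', 'picture'] (min_width=13, slack=3)
Line 7: ['hard', 'code', 'spoon'] (min_width=15, slack=1)
Line 8: ['deep'] (min_width=4, slack=12)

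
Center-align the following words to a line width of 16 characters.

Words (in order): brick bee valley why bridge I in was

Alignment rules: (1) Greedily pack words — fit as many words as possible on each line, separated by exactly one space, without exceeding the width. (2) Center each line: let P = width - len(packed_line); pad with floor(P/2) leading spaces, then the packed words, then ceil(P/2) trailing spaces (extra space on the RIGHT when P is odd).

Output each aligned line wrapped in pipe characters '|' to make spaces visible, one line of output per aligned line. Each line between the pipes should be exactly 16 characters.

Line 1: ['brick', 'bee', 'valley'] (min_width=16, slack=0)
Line 2: ['why', 'bridge', 'I', 'in'] (min_width=15, slack=1)
Line 3: ['was'] (min_width=3, slack=13)

Answer: |brick bee valley|
|why bridge I in |
|      was       |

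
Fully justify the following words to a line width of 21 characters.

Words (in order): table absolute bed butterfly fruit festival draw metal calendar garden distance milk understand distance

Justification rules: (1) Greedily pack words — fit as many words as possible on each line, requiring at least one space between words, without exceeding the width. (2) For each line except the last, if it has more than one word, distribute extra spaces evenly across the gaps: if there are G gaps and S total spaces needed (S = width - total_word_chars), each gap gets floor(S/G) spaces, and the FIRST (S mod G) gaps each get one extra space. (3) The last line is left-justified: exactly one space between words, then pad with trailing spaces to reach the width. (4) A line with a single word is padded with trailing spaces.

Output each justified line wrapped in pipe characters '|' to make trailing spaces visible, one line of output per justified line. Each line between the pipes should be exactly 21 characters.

Line 1: ['table', 'absolute', 'bed'] (min_width=18, slack=3)
Line 2: ['butterfly', 'fruit'] (min_width=15, slack=6)
Line 3: ['festival', 'draw', 'metal'] (min_width=19, slack=2)
Line 4: ['calendar', 'garden'] (min_width=15, slack=6)
Line 5: ['distance', 'milk'] (min_width=13, slack=8)
Line 6: ['understand', 'distance'] (min_width=19, slack=2)

Answer: |table   absolute  bed|
|butterfly       fruit|
|festival  draw  metal|
|calendar       garden|
|distance         milk|
|understand distance  |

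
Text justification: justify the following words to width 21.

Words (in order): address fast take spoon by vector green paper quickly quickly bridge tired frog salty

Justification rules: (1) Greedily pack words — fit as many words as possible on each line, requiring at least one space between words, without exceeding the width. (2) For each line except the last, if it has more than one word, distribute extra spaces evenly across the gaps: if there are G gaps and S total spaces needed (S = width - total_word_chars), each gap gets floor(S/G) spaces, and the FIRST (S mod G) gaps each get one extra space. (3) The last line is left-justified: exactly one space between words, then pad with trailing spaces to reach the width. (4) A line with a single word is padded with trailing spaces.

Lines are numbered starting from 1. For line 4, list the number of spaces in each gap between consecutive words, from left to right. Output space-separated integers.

Line 1: ['address', 'fast', 'take'] (min_width=17, slack=4)
Line 2: ['spoon', 'by', 'vector', 'green'] (min_width=21, slack=0)
Line 3: ['paper', 'quickly', 'quickly'] (min_width=21, slack=0)
Line 4: ['bridge', 'tired', 'frog'] (min_width=17, slack=4)
Line 5: ['salty'] (min_width=5, slack=16)

Answer: 3 3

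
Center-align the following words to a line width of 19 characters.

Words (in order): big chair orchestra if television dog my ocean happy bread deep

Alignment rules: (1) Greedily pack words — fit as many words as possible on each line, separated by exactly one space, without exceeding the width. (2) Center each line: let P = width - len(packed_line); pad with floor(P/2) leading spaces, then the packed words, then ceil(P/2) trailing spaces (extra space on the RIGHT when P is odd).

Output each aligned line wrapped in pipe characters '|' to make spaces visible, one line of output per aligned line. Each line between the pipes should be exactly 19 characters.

Line 1: ['big', 'chair', 'orchestra'] (min_width=19, slack=0)
Line 2: ['if', 'television', 'dog'] (min_width=17, slack=2)
Line 3: ['my', 'ocean', 'happy'] (min_width=14, slack=5)
Line 4: ['bread', 'deep'] (min_width=10, slack=9)

Answer: |big chair orchestra|
| if television dog |
|  my ocean happy   |
|    bread deep     |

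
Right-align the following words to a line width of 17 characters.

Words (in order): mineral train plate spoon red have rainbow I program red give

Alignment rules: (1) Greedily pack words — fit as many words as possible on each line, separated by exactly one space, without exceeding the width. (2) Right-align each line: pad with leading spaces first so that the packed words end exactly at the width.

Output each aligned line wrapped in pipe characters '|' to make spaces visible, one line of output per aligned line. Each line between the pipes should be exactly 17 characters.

Line 1: ['mineral', 'train'] (min_width=13, slack=4)
Line 2: ['plate', 'spoon', 'red'] (min_width=15, slack=2)
Line 3: ['have', 'rainbow', 'I'] (min_width=14, slack=3)
Line 4: ['program', 'red', 'give'] (min_width=16, slack=1)

Answer: |    mineral train|
|  plate spoon red|
|   have rainbow I|
| program red give|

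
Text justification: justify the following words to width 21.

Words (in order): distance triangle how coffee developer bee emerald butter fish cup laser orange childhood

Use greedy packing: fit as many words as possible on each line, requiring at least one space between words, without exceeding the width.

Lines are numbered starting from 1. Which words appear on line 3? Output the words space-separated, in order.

Line 1: ['distance', 'triangle', 'how'] (min_width=21, slack=0)
Line 2: ['coffee', 'developer', 'bee'] (min_width=20, slack=1)
Line 3: ['emerald', 'butter', 'fish'] (min_width=19, slack=2)
Line 4: ['cup', 'laser', 'orange'] (min_width=16, slack=5)
Line 5: ['childhood'] (min_width=9, slack=12)

Answer: emerald butter fish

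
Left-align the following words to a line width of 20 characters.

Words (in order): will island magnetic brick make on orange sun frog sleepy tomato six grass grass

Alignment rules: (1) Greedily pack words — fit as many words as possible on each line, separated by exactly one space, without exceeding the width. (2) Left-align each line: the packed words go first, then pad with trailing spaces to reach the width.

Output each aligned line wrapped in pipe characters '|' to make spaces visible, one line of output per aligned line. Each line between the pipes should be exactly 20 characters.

Answer: |will island magnetic|
|brick make on orange|
|sun frog sleepy     |
|tomato six grass    |
|grass               |

Derivation:
Line 1: ['will', 'island', 'magnetic'] (min_width=20, slack=0)
Line 2: ['brick', 'make', 'on', 'orange'] (min_width=20, slack=0)
Line 3: ['sun', 'frog', 'sleepy'] (min_width=15, slack=5)
Line 4: ['tomato', 'six', 'grass'] (min_width=16, slack=4)
Line 5: ['grass'] (min_width=5, slack=15)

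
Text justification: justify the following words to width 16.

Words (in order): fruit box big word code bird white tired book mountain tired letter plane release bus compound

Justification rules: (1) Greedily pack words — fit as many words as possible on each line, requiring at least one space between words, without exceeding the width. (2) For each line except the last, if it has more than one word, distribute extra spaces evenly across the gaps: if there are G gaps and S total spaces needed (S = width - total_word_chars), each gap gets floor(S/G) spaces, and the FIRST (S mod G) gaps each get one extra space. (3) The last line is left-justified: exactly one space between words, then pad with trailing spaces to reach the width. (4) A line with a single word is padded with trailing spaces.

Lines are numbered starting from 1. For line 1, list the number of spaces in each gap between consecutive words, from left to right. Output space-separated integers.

Answer: 3 2

Derivation:
Line 1: ['fruit', 'box', 'big'] (min_width=13, slack=3)
Line 2: ['word', 'code', 'bird'] (min_width=14, slack=2)
Line 3: ['white', 'tired', 'book'] (min_width=16, slack=0)
Line 4: ['mountain', 'tired'] (min_width=14, slack=2)
Line 5: ['letter', 'plane'] (min_width=12, slack=4)
Line 6: ['release', 'bus'] (min_width=11, slack=5)
Line 7: ['compound'] (min_width=8, slack=8)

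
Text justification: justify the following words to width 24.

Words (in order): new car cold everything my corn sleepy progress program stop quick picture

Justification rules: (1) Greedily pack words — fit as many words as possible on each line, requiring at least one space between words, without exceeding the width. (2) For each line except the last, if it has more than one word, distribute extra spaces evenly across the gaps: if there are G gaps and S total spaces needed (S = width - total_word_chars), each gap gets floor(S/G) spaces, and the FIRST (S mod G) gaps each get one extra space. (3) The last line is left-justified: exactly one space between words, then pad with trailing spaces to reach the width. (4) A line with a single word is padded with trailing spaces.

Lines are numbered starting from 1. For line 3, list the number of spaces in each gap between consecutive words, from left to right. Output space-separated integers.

Line 1: ['new', 'car', 'cold', 'everything'] (min_width=23, slack=1)
Line 2: ['my', 'corn', 'sleepy', 'progress'] (min_width=23, slack=1)
Line 3: ['program', 'stop', 'quick'] (min_width=18, slack=6)
Line 4: ['picture'] (min_width=7, slack=17)

Answer: 4 4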